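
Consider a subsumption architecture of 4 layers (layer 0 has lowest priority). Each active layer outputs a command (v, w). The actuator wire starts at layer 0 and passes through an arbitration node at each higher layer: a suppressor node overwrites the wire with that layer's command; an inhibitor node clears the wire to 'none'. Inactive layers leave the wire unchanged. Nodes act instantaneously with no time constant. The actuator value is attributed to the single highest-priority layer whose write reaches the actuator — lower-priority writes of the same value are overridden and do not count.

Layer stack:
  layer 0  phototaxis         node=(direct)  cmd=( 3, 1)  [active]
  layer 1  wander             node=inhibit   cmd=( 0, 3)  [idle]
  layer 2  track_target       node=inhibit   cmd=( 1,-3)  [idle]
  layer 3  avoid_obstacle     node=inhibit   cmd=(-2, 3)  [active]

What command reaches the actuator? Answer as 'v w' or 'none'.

none

layer 0 (phototaxis) active — direct: (3, 1)
layer 1 (wander) idle — unchanged: (3, 1)
layer 2 (track_target) idle — unchanged: (3, 1)
layer 3 (avoid_obstacle) active — inhibits: none
→ actuator none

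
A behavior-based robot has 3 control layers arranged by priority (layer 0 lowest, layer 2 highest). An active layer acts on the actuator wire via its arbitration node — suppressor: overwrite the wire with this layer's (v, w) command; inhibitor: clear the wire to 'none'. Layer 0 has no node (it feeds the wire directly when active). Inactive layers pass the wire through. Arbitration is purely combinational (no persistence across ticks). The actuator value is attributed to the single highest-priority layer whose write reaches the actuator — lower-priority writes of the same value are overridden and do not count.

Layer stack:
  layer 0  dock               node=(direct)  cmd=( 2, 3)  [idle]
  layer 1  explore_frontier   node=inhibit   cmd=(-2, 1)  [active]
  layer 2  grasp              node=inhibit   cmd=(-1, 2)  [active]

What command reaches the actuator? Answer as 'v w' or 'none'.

none

layer 0 (dock) idle — none
layer 1 (explore_frontier) active — inhibits: none
layer 2 (grasp) active — inhibits: none
→ actuator none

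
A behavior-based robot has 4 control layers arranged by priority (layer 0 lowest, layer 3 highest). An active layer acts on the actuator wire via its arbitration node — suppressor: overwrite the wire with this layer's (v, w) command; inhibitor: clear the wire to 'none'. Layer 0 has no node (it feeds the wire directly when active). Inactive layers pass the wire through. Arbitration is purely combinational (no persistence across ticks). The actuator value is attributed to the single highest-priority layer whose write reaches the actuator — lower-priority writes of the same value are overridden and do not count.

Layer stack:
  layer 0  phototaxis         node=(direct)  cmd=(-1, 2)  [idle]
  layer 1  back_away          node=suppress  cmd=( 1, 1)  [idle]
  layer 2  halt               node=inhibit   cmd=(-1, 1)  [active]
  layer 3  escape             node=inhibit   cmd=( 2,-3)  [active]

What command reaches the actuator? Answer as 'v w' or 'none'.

none

layer 0 (phototaxis) idle — none
layer 1 (back_away) idle — unchanged: none
layer 2 (halt) active — inhibits: none
layer 3 (escape) active — inhibits: none
→ actuator none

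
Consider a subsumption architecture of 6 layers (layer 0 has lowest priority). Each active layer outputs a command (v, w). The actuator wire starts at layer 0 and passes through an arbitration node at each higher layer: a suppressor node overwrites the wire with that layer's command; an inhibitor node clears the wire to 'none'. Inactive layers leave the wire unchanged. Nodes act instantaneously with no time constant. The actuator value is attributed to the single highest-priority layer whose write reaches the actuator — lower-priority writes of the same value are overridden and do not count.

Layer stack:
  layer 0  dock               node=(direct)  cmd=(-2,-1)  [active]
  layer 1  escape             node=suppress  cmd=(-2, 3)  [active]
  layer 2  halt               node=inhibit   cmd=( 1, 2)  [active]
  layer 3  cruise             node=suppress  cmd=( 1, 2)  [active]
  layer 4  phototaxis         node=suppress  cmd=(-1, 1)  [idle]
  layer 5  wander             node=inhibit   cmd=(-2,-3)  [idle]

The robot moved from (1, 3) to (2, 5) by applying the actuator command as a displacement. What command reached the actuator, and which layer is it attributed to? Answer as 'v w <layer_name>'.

displacement = (2, 5) − (1, 3) = (1, 2)
[0] dock on; wire := (-2, -1)
[1] escape on (suppress); wire := (-2, 3)
[2] halt on (inhibit); wire := none
[3] cruise on (suppress); wire := (1, 2)
[4] phototaxis off; pass (1, 2)
[5] wander off; pass (1, 2)
output (1, 2) — from layer 3 (cruise)

1 2 cruise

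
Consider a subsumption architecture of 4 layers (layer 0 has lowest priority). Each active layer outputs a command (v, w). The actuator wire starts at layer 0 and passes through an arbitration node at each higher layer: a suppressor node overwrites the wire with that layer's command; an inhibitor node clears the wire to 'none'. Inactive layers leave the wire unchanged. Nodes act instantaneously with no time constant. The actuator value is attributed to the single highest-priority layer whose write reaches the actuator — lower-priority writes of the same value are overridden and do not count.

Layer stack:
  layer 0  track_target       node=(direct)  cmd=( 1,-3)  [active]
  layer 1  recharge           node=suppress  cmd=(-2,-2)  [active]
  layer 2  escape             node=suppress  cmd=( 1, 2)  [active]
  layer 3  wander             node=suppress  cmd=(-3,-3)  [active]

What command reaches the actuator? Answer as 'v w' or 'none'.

-3 -3

layer 0 (track_target) active — direct: (1, -3)
layer 1 (recharge) active — suppresses: (-2, -2)
layer 2 (escape) active — suppresses: (1, 2)
layer 3 (wander) active — suppresses: (-3, -3)
→ actuator (-3, -3)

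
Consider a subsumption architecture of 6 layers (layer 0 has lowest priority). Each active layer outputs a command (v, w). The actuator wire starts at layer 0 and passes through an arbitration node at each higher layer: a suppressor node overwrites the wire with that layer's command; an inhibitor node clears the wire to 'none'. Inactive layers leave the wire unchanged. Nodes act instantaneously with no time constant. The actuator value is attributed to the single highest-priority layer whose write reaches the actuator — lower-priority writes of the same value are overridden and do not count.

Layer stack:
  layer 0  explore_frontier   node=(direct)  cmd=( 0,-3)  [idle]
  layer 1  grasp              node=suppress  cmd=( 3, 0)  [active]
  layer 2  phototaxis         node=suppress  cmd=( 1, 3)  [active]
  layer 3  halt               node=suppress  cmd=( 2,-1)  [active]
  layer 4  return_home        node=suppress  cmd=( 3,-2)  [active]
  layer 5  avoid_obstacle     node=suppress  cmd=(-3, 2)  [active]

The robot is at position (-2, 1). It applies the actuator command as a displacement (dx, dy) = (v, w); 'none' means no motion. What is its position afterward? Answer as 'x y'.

layer 0 (explore_frontier) idle — none
layer 1 (grasp) active — suppresses: (3, 0)
layer 2 (phototaxis) active — suppresses: (1, 3)
layer 3 (halt) active — suppresses: (2, -1)
layer 4 (return_home) active — suppresses: (3, -2)
layer 5 (avoid_obstacle) active — suppresses: (-3, 2)
→ actuator (-3, 2)
position: (-2, 1) + (-3, 2) = (-5, 3)

-5 3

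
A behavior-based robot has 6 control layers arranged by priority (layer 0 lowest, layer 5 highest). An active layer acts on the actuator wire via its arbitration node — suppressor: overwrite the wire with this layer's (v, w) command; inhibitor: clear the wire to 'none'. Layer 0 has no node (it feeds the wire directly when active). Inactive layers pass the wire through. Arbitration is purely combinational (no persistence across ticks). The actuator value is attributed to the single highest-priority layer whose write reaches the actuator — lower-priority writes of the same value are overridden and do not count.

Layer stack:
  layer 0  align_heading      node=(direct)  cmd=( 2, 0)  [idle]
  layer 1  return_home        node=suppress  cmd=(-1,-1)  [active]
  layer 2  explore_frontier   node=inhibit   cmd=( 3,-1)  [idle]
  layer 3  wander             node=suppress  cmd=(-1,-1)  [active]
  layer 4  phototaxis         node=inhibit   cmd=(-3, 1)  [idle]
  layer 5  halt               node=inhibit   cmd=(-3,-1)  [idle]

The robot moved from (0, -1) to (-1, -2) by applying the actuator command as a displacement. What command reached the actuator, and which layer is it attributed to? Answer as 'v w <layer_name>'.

displacement = (-1, -2) − (0, -1) = (-1, -1)
L0 align_heading: idle → wire = none
L1 return_home: active, suppressor → wire = (-1, -1)
L2 explore_frontier: idle → wire stays (-1, -1)
L3 wander: active, suppressor → wire = (-1, -1)
L4 phototaxis: idle → wire stays (-1, -1)
L5 halt: idle → wire stays (-1, -1)
actuator = (-1, -1) — from layer 3 (wander)

-1 -1 wander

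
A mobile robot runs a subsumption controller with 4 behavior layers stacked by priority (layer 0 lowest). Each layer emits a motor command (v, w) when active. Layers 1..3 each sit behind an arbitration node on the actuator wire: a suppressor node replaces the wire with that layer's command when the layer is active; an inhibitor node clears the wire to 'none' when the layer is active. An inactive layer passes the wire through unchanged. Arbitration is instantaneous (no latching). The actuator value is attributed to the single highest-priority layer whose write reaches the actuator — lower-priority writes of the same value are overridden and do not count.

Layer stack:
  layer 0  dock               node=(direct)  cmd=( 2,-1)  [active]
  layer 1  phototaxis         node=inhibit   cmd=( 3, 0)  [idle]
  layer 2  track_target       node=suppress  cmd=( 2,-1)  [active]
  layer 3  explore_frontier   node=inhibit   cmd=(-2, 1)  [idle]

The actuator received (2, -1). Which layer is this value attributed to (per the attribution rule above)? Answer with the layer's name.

track_target

[0] dock on; wire := (2, -1)
[1] phototaxis off; pass (2, -1)
[2] track_target on (suppress); wire := (2, -1)
[3] explore_frontier off; pass (2, -1)
output (2, -1)
last writer: layer 2 = track_target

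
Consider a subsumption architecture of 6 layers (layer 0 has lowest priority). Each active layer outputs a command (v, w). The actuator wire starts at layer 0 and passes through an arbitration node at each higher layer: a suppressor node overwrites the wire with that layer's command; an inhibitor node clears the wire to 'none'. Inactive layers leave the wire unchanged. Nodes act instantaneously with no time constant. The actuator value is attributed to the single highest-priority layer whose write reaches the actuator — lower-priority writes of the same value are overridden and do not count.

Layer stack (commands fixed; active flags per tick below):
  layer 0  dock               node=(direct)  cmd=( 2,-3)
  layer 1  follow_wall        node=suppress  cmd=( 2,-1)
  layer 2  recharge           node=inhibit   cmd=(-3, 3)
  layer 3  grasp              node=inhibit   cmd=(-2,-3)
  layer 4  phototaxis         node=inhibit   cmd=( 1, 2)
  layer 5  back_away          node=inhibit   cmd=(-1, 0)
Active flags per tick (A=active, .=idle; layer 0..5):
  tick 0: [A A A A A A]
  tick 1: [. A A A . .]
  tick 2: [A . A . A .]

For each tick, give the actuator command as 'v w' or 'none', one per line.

tick 0:
  layer 0 (dock) active — direct: (2, -3)
  layer 1 (follow_wall) active — suppresses: (2, -1)
  layer 2 (recharge) active — inhibits: none
  layer 3 (grasp) active — inhibits: none
  layer 4 (phototaxis) active — inhibits: none
  layer 5 (back_away) active — inhibits: none
  → actuator none
tick 1:
  layer 0 (dock) idle — none
  layer 1 (follow_wall) active — suppresses: (2, -1)
  layer 2 (recharge) active — inhibits: none
  layer 3 (grasp) active — inhibits: none
  layer 4 (phototaxis) idle — unchanged: none
  layer 5 (back_away) idle — unchanged: none
  → actuator none
tick 2:
  layer 0 (dock) active — direct: (2, -3)
  layer 1 (follow_wall) idle — unchanged: (2, -3)
  layer 2 (recharge) active — inhibits: none
  layer 3 (grasp) idle — unchanged: none
  layer 4 (phototaxis) active — inhibits: none
  layer 5 (back_away) idle — unchanged: none
  → actuator none

none
none
none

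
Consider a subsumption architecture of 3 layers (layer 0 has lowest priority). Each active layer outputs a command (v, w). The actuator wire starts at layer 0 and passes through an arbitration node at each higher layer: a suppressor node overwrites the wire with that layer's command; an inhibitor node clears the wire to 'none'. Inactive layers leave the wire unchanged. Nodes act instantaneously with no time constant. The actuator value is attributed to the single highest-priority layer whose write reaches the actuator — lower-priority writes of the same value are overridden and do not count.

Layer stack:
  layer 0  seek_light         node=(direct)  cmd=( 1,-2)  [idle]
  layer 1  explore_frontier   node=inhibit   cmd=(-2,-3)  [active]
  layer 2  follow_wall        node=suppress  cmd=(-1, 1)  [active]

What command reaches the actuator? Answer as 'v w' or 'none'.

[0] seek_light off; wire := none
[1] explore_frontier on (inhibit); wire := none
[2] follow_wall on (suppress); wire := (-1, 1)
output (-1, 1)

-1 1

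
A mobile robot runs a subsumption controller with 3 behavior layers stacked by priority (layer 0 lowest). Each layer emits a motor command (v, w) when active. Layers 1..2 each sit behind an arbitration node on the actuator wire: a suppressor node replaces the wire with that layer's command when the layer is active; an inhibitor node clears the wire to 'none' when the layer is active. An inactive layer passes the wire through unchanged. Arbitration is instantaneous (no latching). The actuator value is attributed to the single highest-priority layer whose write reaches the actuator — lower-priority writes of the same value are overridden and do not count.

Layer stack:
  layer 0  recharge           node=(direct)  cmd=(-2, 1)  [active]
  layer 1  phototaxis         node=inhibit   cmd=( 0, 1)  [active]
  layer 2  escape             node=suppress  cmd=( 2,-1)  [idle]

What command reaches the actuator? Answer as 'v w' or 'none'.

none

layer 0 (recharge) active — direct: (-2, 1)
layer 1 (phototaxis) active — inhibits: none
layer 2 (escape) idle — unchanged: none
→ actuator none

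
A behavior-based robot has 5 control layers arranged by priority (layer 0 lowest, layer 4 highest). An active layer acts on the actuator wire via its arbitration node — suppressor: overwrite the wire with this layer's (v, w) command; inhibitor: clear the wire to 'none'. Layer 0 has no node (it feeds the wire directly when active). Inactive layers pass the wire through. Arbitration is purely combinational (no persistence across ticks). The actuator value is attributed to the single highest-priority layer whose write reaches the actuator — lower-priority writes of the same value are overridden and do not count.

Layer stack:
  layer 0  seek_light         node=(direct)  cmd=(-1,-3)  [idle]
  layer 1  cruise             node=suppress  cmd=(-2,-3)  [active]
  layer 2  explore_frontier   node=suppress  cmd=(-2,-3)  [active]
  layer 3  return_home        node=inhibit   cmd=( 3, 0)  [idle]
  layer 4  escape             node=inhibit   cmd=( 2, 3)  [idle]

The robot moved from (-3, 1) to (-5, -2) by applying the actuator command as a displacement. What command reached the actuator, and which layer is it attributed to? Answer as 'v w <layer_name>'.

displacement = (-5, -2) − (-3, 1) = (-2, -3)
[0] seek_light off; wire := none
[1] cruise on (suppress); wire := (-2, -3)
[2] explore_frontier on (suppress); wire := (-2, -3)
[3] return_home off; pass (-2, -3)
[4] escape off; pass (-2, -3)
output (-2, -3) — from layer 2 (explore_frontier)

-2 -3 explore_frontier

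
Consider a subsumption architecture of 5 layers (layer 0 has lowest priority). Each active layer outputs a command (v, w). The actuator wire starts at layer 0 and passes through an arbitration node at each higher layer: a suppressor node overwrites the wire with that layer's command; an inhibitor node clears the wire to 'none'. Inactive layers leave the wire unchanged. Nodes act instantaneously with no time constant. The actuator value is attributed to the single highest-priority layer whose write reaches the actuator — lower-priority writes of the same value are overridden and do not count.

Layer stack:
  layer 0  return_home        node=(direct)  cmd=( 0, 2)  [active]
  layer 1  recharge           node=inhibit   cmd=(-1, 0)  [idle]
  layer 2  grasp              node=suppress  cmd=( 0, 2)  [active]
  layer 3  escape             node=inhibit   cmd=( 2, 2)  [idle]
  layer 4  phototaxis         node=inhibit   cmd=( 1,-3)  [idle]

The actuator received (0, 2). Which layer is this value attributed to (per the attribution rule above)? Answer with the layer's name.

grasp

[0] return_home on; wire := (0, 2)
[1] recharge off; pass (0, 2)
[2] grasp on (suppress); wire := (0, 2)
[3] escape off; pass (0, 2)
[4] phototaxis off; pass (0, 2)
output (0, 2)
last writer: layer 2 = grasp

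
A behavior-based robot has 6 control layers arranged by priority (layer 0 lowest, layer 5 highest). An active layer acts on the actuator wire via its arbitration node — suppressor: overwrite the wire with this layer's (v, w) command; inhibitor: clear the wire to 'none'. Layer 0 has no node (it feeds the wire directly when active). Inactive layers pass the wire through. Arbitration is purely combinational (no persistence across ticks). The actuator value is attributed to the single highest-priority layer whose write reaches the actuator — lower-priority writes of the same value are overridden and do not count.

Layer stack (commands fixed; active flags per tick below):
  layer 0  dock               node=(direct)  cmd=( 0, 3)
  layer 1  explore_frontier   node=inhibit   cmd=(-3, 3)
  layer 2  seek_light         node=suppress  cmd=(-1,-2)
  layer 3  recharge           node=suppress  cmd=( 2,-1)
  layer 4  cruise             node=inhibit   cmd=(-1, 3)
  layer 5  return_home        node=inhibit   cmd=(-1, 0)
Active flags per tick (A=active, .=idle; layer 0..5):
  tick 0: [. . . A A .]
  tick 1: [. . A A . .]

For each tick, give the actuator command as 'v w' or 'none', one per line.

none
2 -1

tick 0:
  [0] dock off; wire := none
  [1] explore_frontier off; pass none
  [2] seek_light off; pass none
  [3] recharge on (suppress); wire := (2, -1)
  [4] cruise on (inhibit); wire := none
  [5] return_home off; pass none
  output none
tick 1:
  [0] dock off; wire := none
  [1] explore_frontier off; pass none
  [2] seek_light on (suppress); wire := (-1, -2)
  [3] recharge on (suppress); wire := (2, -1)
  [4] cruise off; pass (2, -1)
  [5] return_home off; pass (2, -1)
  output (2, -1)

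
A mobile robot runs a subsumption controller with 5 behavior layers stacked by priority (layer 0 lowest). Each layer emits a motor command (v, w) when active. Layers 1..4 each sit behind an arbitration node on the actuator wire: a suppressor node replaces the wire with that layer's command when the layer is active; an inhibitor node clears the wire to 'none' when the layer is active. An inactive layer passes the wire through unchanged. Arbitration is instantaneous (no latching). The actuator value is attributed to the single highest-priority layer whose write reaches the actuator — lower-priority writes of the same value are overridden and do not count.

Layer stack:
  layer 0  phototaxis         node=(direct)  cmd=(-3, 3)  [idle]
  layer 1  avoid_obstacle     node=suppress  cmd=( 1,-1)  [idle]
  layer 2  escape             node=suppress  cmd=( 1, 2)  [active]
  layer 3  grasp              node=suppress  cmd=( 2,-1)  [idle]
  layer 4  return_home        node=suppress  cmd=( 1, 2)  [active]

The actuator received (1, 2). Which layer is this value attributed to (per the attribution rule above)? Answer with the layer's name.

return_home

layer 0 (phototaxis) idle — none
layer 1 (avoid_obstacle) idle — unchanged: none
layer 2 (escape) active — suppresses: (1, 2)
layer 3 (grasp) idle — unchanged: (1, 2)
layer 4 (return_home) active — suppresses: (1, 2)
→ actuator (1, 2)
last writer: layer 4 = return_home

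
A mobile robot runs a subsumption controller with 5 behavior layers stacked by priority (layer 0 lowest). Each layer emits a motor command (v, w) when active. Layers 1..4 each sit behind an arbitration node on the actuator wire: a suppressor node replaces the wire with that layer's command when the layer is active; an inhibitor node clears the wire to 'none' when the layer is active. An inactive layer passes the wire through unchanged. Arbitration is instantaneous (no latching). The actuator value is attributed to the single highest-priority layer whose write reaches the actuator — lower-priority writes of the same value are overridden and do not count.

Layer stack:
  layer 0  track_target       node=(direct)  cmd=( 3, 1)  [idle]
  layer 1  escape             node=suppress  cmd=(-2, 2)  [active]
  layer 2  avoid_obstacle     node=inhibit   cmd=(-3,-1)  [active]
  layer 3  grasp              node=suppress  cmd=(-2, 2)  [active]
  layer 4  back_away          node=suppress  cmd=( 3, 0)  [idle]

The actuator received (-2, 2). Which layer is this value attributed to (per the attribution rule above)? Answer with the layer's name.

grasp

layer 0 (track_target) idle — none
layer 1 (escape) active — suppresses: (-2, 2)
layer 2 (avoid_obstacle) active — inhibits: none
layer 3 (grasp) active — suppresses: (-2, 2)
layer 4 (back_away) idle — unchanged: (-2, 2)
→ actuator (-2, 2)
last writer: layer 3 = grasp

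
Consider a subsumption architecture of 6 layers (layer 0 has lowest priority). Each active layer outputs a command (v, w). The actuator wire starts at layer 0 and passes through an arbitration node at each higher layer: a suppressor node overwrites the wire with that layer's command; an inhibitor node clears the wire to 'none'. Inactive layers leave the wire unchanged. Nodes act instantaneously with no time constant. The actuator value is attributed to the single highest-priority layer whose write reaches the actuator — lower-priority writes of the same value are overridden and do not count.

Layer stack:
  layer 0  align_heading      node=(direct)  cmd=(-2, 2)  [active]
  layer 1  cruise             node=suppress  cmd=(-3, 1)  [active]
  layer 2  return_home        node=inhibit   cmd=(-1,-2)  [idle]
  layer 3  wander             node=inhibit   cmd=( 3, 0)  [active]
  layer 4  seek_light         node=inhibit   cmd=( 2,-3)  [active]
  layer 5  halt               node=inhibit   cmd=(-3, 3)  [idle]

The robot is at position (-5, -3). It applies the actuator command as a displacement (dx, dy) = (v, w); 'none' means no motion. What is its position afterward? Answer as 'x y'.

-5 -3

[0] align_heading on; wire := (-2, 2)
[1] cruise on (suppress); wire := (-3, 1)
[2] return_home off; pass (-3, 1)
[3] wander on (inhibit); wire := none
[4] seek_light on (inhibit); wire := none
[5] halt off; pass none
output none
position: (-5, -3) + none = (-5, -3)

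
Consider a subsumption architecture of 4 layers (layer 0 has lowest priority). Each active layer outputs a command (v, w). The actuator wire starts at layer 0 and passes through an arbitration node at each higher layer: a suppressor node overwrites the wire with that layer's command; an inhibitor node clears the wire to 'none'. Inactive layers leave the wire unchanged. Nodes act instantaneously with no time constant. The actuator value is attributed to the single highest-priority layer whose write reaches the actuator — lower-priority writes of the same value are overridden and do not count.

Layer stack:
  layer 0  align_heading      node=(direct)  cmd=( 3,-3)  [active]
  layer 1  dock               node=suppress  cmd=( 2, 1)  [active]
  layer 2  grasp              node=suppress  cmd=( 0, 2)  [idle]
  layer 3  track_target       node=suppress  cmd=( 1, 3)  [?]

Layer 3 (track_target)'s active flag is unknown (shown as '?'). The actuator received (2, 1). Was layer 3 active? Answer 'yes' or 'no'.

no

If layer 3 is active=yes:
  actuator would be (1, 3)
If layer 3 is active=no:
  actuator would be (2, 1)
Observed (2, 1), so layer 3 was idle.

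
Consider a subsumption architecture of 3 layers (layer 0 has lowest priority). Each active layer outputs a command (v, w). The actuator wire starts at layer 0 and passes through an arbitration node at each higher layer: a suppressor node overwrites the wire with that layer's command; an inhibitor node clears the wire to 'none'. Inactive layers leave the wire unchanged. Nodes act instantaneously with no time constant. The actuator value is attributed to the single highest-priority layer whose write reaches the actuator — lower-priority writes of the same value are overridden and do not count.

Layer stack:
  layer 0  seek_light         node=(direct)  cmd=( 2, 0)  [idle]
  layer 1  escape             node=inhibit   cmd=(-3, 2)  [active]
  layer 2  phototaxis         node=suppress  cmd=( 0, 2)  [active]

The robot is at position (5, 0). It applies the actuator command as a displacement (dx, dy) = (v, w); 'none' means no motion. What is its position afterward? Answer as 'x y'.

L0 seek_light: idle → wire = none
L1 escape: active, inhibitor → wire = none
L2 phototaxis: active, suppressor → wire = (0, 2)
actuator = (0, 2)
position: (5, 0) + (0, 2) = (5, 2)

5 2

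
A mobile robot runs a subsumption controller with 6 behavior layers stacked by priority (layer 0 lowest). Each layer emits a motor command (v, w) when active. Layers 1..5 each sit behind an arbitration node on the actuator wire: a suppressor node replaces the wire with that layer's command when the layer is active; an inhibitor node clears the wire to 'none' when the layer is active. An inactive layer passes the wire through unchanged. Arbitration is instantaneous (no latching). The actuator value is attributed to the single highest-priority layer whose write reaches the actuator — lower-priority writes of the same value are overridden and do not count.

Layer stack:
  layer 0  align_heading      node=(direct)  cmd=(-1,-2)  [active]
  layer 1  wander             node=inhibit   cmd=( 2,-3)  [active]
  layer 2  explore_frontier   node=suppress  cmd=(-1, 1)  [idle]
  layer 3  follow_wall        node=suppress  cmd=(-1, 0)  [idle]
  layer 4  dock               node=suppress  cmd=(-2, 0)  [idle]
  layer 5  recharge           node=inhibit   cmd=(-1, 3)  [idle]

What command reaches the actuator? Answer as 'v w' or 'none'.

[0] align_heading on; wire := (-1, -2)
[1] wander on (inhibit); wire := none
[2] explore_frontier off; pass none
[3] follow_wall off; pass none
[4] dock off; pass none
[5] recharge off; pass none
output none

none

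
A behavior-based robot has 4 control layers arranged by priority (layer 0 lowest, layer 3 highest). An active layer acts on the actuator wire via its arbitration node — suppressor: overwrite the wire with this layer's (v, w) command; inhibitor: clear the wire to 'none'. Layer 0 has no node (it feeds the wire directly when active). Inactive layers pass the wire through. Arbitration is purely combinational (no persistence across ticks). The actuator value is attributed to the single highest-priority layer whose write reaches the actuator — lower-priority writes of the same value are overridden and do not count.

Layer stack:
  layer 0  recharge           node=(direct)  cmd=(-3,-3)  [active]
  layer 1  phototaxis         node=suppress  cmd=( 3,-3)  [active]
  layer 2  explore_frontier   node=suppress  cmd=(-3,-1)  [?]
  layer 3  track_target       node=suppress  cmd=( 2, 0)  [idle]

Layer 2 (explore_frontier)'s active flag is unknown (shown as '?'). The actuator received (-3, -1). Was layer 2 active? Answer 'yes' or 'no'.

yes

If layer 2 is active=yes:
  actuator would be (-3, -1)
If layer 2 is active=no:
  actuator would be (3, -3)
Observed (-3, -1), so layer 2 was active.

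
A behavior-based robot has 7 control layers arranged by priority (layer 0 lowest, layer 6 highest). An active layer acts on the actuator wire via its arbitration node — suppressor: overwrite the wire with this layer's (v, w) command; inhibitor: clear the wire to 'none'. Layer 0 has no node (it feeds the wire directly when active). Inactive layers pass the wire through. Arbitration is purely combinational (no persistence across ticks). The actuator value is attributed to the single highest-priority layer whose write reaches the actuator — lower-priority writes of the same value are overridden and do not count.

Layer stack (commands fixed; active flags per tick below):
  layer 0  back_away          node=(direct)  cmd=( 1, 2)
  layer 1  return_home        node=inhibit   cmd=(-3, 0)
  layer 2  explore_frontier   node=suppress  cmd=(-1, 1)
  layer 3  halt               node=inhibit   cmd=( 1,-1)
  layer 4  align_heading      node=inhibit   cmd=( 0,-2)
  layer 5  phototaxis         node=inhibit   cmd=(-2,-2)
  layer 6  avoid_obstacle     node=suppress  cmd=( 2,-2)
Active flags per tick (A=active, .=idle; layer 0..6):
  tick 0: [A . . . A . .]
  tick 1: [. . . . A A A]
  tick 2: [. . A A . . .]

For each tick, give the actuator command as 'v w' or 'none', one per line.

none
2 -2
none

tick 0:
  [0] back_away on; wire := (1, 2)
  [1] return_home off; pass (1, 2)
  [2] explore_frontier off; pass (1, 2)
  [3] halt off; pass (1, 2)
  [4] align_heading on (inhibit); wire := none
  [5] phototaxis off; pass none
  [6] avoid_obstacle off; pass none
  output none
tick 1:
  [0] back_away off; wire := none
  [1] return_home off; pass none
  [2] explore_frontier off; pass none
  [3] halt off; pass none
  [4] align_heading on (inhibit); wire := none
  [5] phototaxis on (inhibit); wire := none
  [6] avoid_obstacle on (suppress); wire := (2, -2)
  output (2, -2)
tick 2:
  [0] back_away off; wire := none
  [1] return_home off; pass none
  [2] explore_frontier on (suppress); wire := (-1, 1)
  [3] halt on (inhibit); wire := none
  [4] align_heading off; pass none
  [5] phototaxis off; pass none
  [6] avoid_obstacle off; pass none
  output none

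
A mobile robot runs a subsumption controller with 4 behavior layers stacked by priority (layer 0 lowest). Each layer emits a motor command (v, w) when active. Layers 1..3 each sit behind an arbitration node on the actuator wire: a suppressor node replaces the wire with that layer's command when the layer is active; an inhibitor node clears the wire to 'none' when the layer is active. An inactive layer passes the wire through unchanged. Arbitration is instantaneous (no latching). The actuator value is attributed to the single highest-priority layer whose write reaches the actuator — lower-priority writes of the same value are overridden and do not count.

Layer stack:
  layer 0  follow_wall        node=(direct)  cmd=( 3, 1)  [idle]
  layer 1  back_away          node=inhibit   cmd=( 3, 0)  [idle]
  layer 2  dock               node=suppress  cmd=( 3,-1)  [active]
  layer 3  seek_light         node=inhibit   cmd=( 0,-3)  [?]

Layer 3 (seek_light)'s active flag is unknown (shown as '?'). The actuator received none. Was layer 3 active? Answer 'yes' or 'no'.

If layer 3 is active=yes:
  actuator would be none
If layer 3 is active=no:
  actuator would be (3, -1)
Observed none, so layer 3 was active.

yes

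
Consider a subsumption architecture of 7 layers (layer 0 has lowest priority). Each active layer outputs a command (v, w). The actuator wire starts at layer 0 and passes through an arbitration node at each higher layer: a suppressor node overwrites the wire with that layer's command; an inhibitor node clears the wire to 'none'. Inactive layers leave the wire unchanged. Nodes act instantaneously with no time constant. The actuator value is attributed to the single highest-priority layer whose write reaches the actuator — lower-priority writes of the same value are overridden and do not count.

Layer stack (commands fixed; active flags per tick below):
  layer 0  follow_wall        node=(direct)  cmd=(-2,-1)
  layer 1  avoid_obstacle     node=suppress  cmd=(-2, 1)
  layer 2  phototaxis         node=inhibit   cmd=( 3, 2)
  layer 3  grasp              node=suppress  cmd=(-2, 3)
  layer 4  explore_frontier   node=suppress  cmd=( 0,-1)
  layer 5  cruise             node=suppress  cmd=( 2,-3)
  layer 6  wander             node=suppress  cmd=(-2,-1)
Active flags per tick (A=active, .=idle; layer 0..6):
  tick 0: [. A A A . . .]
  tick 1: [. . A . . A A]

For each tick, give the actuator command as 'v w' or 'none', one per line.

-2 3
-2 -1

tick 0:
  L0 follow_wall: idle → wire = none
  L1 avoid_obstacle: active, suppressor → wire = (-2, 1)
  L2 phototaxis: active, inhibitor → wire = none
  L3 grasp: active, suppressor → wire = (-2, 3)
  L4 explore_frontier: idle → wire stays (-2, 3)
  L5 cruise: idle → wire stays (-2, 3)
  L6 wander: idle → wire stays (-2, 3)
  actuator = (-2, 3)
tick 1:
  L0 follow_wall: idle → wire = none
  L1 avoid_obstacle: idle → wire stays none
  L2 phototaxis: active, inhibitor → wire = none
  L3 grasp: idle → wire stays none
  L4 explore_frontier: idle → wire stays none
  L5 cruise: active, suppressor → wire = (2, -3)
  L6 wander: active, suppressor → wire = (-2, -1)
  actuator = (-2, -1)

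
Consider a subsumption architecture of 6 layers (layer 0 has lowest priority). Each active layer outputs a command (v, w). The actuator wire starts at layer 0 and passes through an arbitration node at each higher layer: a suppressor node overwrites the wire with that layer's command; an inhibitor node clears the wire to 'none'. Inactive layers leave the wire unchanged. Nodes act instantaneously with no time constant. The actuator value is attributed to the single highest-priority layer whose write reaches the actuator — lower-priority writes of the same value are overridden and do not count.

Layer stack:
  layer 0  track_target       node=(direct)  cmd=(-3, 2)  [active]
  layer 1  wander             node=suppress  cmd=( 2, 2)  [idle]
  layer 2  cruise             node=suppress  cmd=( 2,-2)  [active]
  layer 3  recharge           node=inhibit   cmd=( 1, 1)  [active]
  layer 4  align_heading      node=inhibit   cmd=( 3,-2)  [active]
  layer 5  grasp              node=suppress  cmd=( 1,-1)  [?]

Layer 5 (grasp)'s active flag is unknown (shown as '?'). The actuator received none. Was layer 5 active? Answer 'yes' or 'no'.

If layer 5 is active=yes:
  actuator would be (1, -1)
If layer 5 is active=no:
  actuator would be none
Observed none, so layer 5 was idle.

no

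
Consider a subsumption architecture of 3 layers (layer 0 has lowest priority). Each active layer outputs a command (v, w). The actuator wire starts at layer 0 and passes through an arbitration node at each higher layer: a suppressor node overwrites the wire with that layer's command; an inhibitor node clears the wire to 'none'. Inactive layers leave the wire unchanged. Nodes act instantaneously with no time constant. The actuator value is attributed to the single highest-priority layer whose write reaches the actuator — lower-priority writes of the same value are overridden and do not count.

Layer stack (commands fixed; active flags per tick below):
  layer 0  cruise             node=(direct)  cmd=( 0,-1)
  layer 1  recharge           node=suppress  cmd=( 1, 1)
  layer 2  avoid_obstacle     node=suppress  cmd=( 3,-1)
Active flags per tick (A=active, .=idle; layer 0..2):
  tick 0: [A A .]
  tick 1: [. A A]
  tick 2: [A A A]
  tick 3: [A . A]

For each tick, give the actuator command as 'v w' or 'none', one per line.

tick 0:
  [0] cruise on; wire := (0, -1)
  [1] recharge on (suppress); wire := (1, 1)
  [2] avoid_obstacle off; pass (1, 1)
  output (1, 1)
tick 1:
  [0] cruise off; wire := none
  [1] recharge on (suppress); wire := (1, 1)
  [2] avoid_obstacle on (suppress); wire := (3, -1)
  output (3, -1)
tick 2:
  [0] cruise on; wire := (0, -1)
  [1] recharge on (suppress); wire := (1, 1)
  [2] avoid_obstacle on (suppress); wire := (3, -1)
  output (3, -1)
tick 3:
  [0] cruise on; wire := (0, -1)
  [1] recharge off; pass (0, -1)
  [2] avoid_obstacle on (suppress); wire := (3, -1)
  output (3, -1)

1 1
3 -1
3 -1
3 -1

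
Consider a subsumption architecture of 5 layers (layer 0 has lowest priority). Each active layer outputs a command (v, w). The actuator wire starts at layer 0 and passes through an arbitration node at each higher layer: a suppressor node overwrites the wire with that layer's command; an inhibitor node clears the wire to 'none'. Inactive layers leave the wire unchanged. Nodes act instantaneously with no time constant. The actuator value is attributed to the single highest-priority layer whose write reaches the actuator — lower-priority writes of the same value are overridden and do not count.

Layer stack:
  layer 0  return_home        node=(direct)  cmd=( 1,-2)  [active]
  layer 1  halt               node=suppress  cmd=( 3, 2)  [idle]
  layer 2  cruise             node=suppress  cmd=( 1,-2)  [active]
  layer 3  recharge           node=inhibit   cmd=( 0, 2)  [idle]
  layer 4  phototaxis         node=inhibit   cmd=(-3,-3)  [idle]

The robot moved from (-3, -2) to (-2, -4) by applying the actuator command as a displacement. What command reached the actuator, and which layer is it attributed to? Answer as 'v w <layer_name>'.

1 -2 cruise

displacement = (-2, -4) − (-3, -2) = (1, -2)
[0] return_home on; wire := (1, -2)
[1] halt off; pass (1, -2)
[2] cruise on (suppress); wire := (1, -2)
[3] recharge off; pass (1, -2)
[4] phototaxis off; pass (1, -2)
output (1, -2) — from layer 2 (cruise)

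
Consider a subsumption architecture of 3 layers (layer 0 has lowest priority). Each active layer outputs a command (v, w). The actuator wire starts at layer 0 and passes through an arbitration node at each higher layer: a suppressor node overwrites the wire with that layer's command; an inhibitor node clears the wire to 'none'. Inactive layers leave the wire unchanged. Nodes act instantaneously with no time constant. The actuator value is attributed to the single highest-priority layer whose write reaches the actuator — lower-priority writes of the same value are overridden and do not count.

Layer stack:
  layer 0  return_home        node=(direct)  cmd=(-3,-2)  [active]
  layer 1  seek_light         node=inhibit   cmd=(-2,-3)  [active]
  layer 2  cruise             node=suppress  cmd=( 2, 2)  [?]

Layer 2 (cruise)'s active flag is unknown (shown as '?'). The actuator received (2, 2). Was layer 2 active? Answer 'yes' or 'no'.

If layer 2 is active=yes:
  actuator would be (2, 2)
If layer 2 is active=no:
  actuator would be none
Observed (2, 2), so layer 2 was active.

yes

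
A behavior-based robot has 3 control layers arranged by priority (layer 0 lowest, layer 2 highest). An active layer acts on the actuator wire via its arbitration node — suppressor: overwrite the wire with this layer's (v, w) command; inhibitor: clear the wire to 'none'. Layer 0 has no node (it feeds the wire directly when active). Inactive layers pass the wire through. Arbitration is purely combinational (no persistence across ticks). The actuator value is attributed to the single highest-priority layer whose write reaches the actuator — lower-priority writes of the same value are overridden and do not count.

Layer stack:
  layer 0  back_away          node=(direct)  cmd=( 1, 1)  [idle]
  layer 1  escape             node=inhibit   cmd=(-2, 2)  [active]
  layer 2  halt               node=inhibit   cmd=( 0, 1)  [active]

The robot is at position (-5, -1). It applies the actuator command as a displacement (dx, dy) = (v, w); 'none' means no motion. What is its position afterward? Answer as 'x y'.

L0 back_away: idle → wire = none
L1 escape: active, inhibitor → wire = none
L2 halt: active, inhibitor → wire = none
actuator = none
position: (-5, -1) + none = (-5, -1)

-5 -1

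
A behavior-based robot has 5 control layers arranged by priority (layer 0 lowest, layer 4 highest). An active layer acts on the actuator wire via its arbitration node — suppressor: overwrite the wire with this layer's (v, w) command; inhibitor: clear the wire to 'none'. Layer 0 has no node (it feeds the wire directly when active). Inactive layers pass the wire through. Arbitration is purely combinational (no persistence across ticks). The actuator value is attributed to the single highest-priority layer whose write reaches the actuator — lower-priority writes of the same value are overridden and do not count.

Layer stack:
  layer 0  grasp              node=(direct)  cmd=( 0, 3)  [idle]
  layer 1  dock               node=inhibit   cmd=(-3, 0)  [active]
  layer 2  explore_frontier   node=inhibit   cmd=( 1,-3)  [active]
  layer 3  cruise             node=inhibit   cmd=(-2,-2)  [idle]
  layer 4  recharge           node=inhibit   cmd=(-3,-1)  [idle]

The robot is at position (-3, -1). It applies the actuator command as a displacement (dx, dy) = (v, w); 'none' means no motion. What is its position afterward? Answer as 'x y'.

[0] grasp off; wire := none
[1] dock on (inhibit); wire := none
[2] explore_frontier on (inhibit); wire := none
[3] cruise off; pass none
[4] recharge off; pass none
output none
position: (-3, -1) + none = (-3, -1)

-3 -1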